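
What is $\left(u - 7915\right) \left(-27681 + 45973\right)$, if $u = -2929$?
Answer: $-198358448$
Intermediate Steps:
$\left(u - 7915\right) \left(-27681 + 45973\right) = \left(-2929 - 7915\right) \left(-27681 + 45973\right) = \left(-10844\right) 18292 = -198358448$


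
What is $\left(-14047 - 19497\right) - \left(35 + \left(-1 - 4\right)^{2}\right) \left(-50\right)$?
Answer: $-30544$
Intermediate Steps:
$\left(-14047 - 19497\right) - \left(35 + \left(-1 - 4\right)^{2}\right) \left(-50\right) = \left(-14047 - 19497\right) - \left(35 + \left(-5\right)^{2}\right) \left(-50\right) = -33544 - \left(35 + 25\right) \left(-50\right) = -33544 - 60 \left(-50\right) = -33544 - -3000 = -33544 + 3000 = -30544$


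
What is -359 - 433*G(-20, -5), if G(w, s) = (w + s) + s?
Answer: 12631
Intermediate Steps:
G(w, s) = w + 2*s (G(w, s) = (s + w) + s = w + 2*s)
-359 - 433*G(-20, -5) = -359 - 433*(-20 + 2*(-5)) = -359 - 433*(-20 - 10) = -359 - 433*(-30) = -359 + 12990 = 12631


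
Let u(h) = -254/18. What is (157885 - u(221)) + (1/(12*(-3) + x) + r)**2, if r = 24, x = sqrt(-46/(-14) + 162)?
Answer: 89351372469967/563825025 - 379416*sqrt(8099)/62647225 ≈ 1.5847e+5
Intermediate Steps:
u(h) = -127/9 (u(h) = -254*1/18 = -127/9)
x = sqrt(8099)/7 (x = sqrt(-46*(-1/14) + 162) = sqrt(23/7 + 162) = sqrt(1157/7) = sqrt(8099)/7 ≈ 12.856)
(157885 - u(221)) + (1/(12*(-3) + x) + r)**2 = (157885 - 1*(-127/9)) + (1/(12*(-3) + sqrt(8099)/7) + 24)**2 = (157885 + 127/9) + (1/(-36 + sqrt(8099)/7) + 24)**2 = 1421092/9 + (24 + 1/(-36 + sqrt(8099)/7))**2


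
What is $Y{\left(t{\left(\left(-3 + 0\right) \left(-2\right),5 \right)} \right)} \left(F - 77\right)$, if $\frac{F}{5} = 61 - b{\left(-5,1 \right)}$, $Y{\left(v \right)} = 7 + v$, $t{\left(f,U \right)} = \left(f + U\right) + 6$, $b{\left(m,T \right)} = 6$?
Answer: $4752$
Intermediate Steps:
$t{\left(f,U \right)} = 6 + U + f$ ($t{\left(f,U \right)} = \left(U + f\right) + 6 = 6 + U + f$)
$F = 275$ ($F = 5 \left(61 - 6\right) = 5 \cdot 55 = 275$)
$Y{\left(t{\left(\left(-3 + 0\right) \left(-2\right),5 \right)} \right)} \left(F - 77\right) = \left(7 + \left(6 + 5 + \left(-3 + 0\right) \left(-2\right)\right)\right) \left(275 - 77\right) = \left(7 + \left(6 + 5 - -6\right)\right) 198 = \left(7 + \left(6 + 5 + 6\right)\right) 198 = \left(7 + 17\right) 198 = 24 \cdot 198 = 4752$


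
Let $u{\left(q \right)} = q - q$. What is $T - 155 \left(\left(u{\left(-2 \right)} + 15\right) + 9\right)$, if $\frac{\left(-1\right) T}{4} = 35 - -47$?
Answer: $-4048$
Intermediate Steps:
$u{\left(q \right)} = 0$
$T = -328$ ($T = - 4 \left(35 - -47\right) = - 4 \left(35 + 47\right) = \left(-4\right) 82 = -328$)
$T - 155 \left(\left(u{\left(-2 \right)} + 15\right) + 9\right) = -328 - 155 \left(\left(0 + 15\right) + 9\right) = -328 - 155 \left(15 + 9\right) = -328 - 3720 = -4048$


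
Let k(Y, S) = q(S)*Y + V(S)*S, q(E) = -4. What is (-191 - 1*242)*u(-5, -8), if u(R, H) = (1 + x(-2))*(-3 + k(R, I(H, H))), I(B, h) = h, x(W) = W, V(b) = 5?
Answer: -9959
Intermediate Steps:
k(Y, S) = -4*Y + 5*S
u(R, H) = 3 - 5*H + 4*R (u(R, H) = (1 - 2)*(-3 + (-4*R + 5*H)) = -(-3 - 4*R + 5*H) = 3 - 5*H + 4*R)
(-191 - 1*242)*u(-5, -8) = (-191 - 1*242)*(3 - 5*(-8) + 4*(-5)) = (-191 - 242)*(3 + 40 - 20) = -433*23 = -9959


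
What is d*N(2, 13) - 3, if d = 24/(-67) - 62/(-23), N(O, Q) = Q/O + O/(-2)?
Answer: 15188/1541 ≈ 9.8559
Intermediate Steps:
N(O, Q) = -O/2 + Q/O (N(O, Q) = Q/O + O*(-½) = Q/O - O/2 = -O/2 + Q/O)
d = 3602/1541 (d = 24*(-1/67) - 62*(-1/23) = -24/67 + 62/23 = 3602/1541 ≈ 2.3374)
d*N(2, 13) - 3 = 3602*(-½*2 + 13/2)/1541 - 3 = 3602*(-1 + 13*(½))/1541 - 3 = 3602*(-1 + 13/2)/1541 - 3 = (3602/1541)*(11/2) - 3 = 19811/1541 - 3 = 15188/1541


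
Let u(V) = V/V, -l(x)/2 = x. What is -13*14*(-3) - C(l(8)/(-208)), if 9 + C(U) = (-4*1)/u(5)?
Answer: 559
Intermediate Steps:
l(x) = -2*x
u(V) = 1
C(U) = -13 (C(U) = -9 - 4*1/1 = -9 - 4*1 = -9 - 4 = -13)
-13*14*(-3) - C(l(8)/(-208)) = -13*14*(-3) - 1*(-13) = -182*(-3) + 13 = 546 + 13 = 559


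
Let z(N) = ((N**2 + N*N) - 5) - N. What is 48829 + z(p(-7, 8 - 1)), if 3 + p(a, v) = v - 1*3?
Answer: 48825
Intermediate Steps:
p(a, v) = -6 + v (p(a, v) = -3 + (v - 1*3) = -3 + (v - 3) = -3 + (-3 + v) = -6 + v)
z(N) = -5 - N + 2*N**2 (z(N) = ((N**2 + N**2) - 5) - N = (2*N**2 - 5) - N = (-5 + 2*N**2) - N = -5 - N + 2*N**2)
48829 + z(p(-7, 8 - 1)) = 48829 + (-5 - (-6 + (8 - 1)) + 2*(-6 + (8 - 1))**2) = 48829 + (-5 - (-6 + 7) + 2*(-6 + 7)**2) = 48829 + (-5 - 1*1 + 2*1**2) = 48829 + (-5 - 1 + 2*1) = 48829 + (-5 - 1 + 2) = 48829 - 4 = 48825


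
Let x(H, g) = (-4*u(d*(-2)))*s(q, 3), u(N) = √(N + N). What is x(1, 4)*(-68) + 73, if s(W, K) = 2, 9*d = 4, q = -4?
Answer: 73 + 2176*I/3 ≈ 73.0 + 725.33*I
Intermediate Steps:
d = 4/9 (d = (⅑)*4 = 4/9 ≈ 0.44444)
u(N) = √2*√N (u(N) = √(2*N) = √2*√N)
x(H, g) = -32*I/3 (x(H, g) = -4*√2*√((4/9)*(-2))*2 = -4*√2*√(-8/9)*2 = -4*√2*2*I*√2/3*2 = -16*I/3*2 = -32*I/3)
x(1, 4)*(-68) + 73 = -32*I/3*(-68) + 73 = 2176*I/3 + 73 = 73 + 2176*I/3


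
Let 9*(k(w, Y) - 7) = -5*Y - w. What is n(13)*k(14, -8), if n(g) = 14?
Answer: 1246/9 ≈ 138.44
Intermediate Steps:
k(w, Y) = 7 - 5*Y/9 - w/9 (k(w, Y) = 7 + (-5*Y - w)/9 = 7 + (-w - 5*Y)/9 = 7 + (-5*Y/9 - w/9) = 7 - 5*Y/9 - w/9)
n(13)*k(14, -8) = 14*(7 - 5/9*(-8) - ⅑*14) = 14*(7 + 40/9 - 14/9) = 14*(89/9) = 1246/9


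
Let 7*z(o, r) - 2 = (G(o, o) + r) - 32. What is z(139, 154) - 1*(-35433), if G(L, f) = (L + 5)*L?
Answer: 268171/7 ≈ 38310.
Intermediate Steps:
G(L, f) = L*(5 + L) (G(L, f) = (5 + L)*L = L*(5 + L))
z(o, r) = -30/7 + r/7 + o*(5 + o)/7 (z(o, r) = 2/7 + ((o*(5 + o) + r) - 32)/7 = 2/7 + ((r + o*(5 + o)) - 32)/7 = 2/7 + (-32 + r + o*(5 + o))/7 = 2/7 + (-32/7 + r/7 + o*(5 + o)/7) = -30/7 + r/7 + o*(5 + o)/7)
z(139, 154) - 1*(-35433) = (-30/7 + (⅐)*154 + (⅐)*139*(5 + 139)) - 1*(-35433) = (-30/7 + 22 + (⅐)*139*144) + 35433 = (-30/7 + 22 + 20016/7) + 35433 = 20140/7 + 35433 = 268171/7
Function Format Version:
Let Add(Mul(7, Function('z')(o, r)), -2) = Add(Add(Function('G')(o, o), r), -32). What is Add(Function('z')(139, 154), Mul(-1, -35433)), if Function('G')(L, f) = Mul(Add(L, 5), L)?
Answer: Rational(268171, 7) ≈ 38310.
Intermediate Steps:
Function('G')(L, f) = Mul(L, Add(5, L)) (Function('G')(L, f) = Mul(Add(5, L), L) = Mul(L, Add(5, L)))
Function('z')(o, r) = Add(Rational(-30, 7), Mul(Rational(1, 7), r), Mul(Rational(1, 7), o, Add(5, o))) (Function('z')(o, r) = Add(Rational(2, 7), Mul(Rational(1, 7), Add(Add(Mul(o, Add(5, o)), r), -32))) = Add(Rational(2, 7), Mul(Rational(1, 7), Add(Add(r, Mul(o, Add(5, o))), -32))) = Add(Rational(2, 7), Mul(Rational(1, 7), Add(-32, r, Mul(o, Add(5, o))))) = Add(Rational(2, 7), Add(Rational(-32, 7), Mul(Rational(1, 7), r), Mul(Rational(1, 7), o, Add(5, o)))) = Add(Rational(-30, 7), Mul(Rational(1, 7), r), Mul(Rational(1, 7), o, Add(5, o))))
Add(Function('z')(139, 154), Mul(-1, -35433)) = Add(Add(Rational(-30, 7), Mul(Rational(1, 7), 154), Mul(Rational(1, 7), 139, Add(5, 139))), Mul(-1, -35433)) = Add(Add(Rational(-30, 7), 22, Mul(Rational(1, 7), 139, 144)), 35433) = Add(Add(Rational(-30, 7), 22, Rational(20016, 7)), 35433) = Add(Rational(20140, 7), 35433) = Rational(268171, 7)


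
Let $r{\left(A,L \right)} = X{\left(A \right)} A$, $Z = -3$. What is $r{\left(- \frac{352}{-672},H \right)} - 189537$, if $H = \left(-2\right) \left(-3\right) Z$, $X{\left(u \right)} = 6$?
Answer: $- \frac{1326737}{7} \approx -1.8953 \cdot 10^{5}$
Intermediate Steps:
$H = -18$ ($H = \left(-2\right) \left(-3\right) \left(-3\right) = 6 \left(-3\right) = -18$)
$r{\left(A,L \right)} = 6 A$
$r{\left(- \frac{352}{-672},H \right)} - 189537 = 6 \left(- \frac{352}{-672}\right) - 189537 = 6 \left(\left(-352\right) \left(- \frac{1}{672}\right)\right) - 189537 = 6 \cdot \frac{11}{21} - 189537 = \frac{22}{7} - 189537 = - \frac{1326737}{7}$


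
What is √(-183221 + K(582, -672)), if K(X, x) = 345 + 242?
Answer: I*√182634 ≈ 427.36*I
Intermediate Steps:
K(X, x) = 587
√(-183221 + K(582, -672)) = √(-183221 + 587) = √(-182634) = I*√182634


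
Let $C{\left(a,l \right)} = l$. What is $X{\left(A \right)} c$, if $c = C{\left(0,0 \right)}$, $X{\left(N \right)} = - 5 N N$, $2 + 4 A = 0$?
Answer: $0$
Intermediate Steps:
$A = - \frac{1}{2}$ ($A = - \frac{1}{2} + \frac{1}{4} \cdot 0 = - \frac{1}{2} + 0 = - \frac{1}{2} \approx -0.5$)
$X{\left(N \right)} = - 5 N^{2}$
$c = 0$
$X{\left(A \right)} c = - 5 \left(- \frac{1}{2}\right)^{2} \cdot 0 = \left(-5\right) \frac{1}{4} \cdot 0 = \left(- \frac{5}{4}\right) 0 = 0$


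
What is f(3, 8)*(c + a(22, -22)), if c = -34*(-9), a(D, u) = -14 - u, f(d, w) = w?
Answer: 2512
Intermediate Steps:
c = 306
f(3, 8)*(c + a(22, -22)) = 8*(306 + (-14 - 1*(-22))) = 8*(306 + (-14 + 22)) = 8*(306 + 8) = 8*314 = 2512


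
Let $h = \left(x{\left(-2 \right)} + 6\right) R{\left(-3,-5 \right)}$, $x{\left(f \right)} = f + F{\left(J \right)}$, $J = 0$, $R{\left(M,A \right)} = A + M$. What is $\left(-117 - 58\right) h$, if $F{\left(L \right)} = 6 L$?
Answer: $5600$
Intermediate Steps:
$x{\left(f \right)} = f$ ($x{\left(f \right)} = f + 6 \cdot 0 = f + 0 = f$)
$h = -32$ ($h = \left(-2 + 6\right) \left(-5 - 3\right) = 4 \left(-8\right) = -32$)
$\left(-117 - 58\right) h = \left(-117 - 58\right) \left(-32\right) = \left(-175\right) \left(-32\right) = 5600$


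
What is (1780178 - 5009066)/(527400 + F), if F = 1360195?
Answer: -3228888/1887595 ≈ -1.7106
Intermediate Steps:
(1780178 - 5009066)/(527400 + F) = (1780178 - 5009066)/(527400 + 1360195) = -3228888/1887595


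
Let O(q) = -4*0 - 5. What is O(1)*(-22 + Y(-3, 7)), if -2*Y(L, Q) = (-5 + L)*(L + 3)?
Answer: 110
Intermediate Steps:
O(q) = -5 (O(q) = 0 - 5 = -5)
Y(L, Q) = -(-5 + L)*(3 + L)/2 (Y(L, Q) = -(-5 + L)*(L + 3)/2 = -(-5 + L)*(3 + L)/2)
O(1)*(-22 + Y(-3, 7)) = -5*(-22 + (15/2 - 3 - 1/2*(-3)**2)) = -5*(-22 + (15/2 - 3 - 1/2*9)) = -5*(-22 + (15/2 - 3 - 9/2)) = -5*(-22 + 0) = -5*(-22) = 110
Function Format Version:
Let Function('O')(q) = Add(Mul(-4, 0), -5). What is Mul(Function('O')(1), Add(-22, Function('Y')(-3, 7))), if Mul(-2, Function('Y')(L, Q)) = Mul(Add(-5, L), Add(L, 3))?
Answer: 110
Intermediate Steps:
Function('O')(q) = -5 (Function('O')(q) = Add(0, -5) = -5)
Function('Y')(L, Q) = Mul(Rational(-1, 2), Add(-5, L), Add(3, L)) (Function('Y')(L, Q) = Mul(Rational(-1, 2), Mul(Add(-5, L), Add(L, 3))) = Mul(Rational(-1, 2), Mul(Add(-5, L), Add(3, L))) = Mul(Rational(-1, 2), Add(-5, L), Add(3, L)))
Mul(Function('O')(1), Add(-22, Function('Y')(-3, 7))) = Mul(-5, Add(-22, Add(Rational(15, 2), -3, Mul(Rational(-1, 2), Pow(-3, 2))))) = Mul(-5, Add(-22, Add(Rational(15, 2), -3, Mul(Rational(-1, 2), 9)))) = Mul(-5, Add(-22, Add(Rational(15, 2), -3, Rational(-9, 2)))) = Mul(-5, Add(-22, 0)) = Mul(-5, -22) = 110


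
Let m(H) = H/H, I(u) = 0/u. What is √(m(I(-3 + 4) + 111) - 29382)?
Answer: I*√29381 ≈ 171.41*I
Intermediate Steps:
I(u) = 0
m(H) = 1
√(m(I(-3 + 4) + 111) - 29382) = √(1 - 29382) = √(-29381) = I*√29381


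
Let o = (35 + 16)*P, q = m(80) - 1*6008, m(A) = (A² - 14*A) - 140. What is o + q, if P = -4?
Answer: -1072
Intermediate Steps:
m(A) = -140 + A² - 14*A
q = -868 (q = (-140 + 80² - 14*80) - 1*6008 = (-140 + 6400 - 1120) - 6008 = 5140 - 6008 = -868)
o = -204 (o = (35 + 16)*(-4) = 51*(-4) = -204)
o + q = -204 - 868 = -1072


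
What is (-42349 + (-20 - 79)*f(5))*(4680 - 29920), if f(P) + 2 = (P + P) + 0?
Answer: 1088878840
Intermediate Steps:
f(P) = -2 + 2*P (f(P) = -2 + ((P + P) + 0) = -2 + (2*P + 0) = -2 + 2*P)
(-42349 + (-20 - 79)*f(5))*(4680 - 29920) = (-42349 + (-20 - 79)*(-2 + 2*5))*(4680 - 29920) = (-42349 - 99*(-2 + 10))*(-25240) = (-42349 - 99*8)*(-25240) = (-42349 - 792)*(-25240) = -43141*(-25240) = 1088878840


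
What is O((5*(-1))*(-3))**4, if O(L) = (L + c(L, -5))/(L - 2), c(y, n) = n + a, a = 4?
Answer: 38416/28561 ≈ 1.3451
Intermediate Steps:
c(y, n) = 4 + n (c(y, n) = n + 4 = 4 + n)
O(L) = (-1 + L)/(-2 + L) (O(L) = (L + (4 - 5))/(L - 2) = (L - 1)/(-2 + L) = (-1 + L)/(-2 + L))
O((5*(-1))*(-3))**4 = ((-1 + (5*(-1))*(-3))/(-2 + (5*(-1))*(-3)))**4 = ((-1 - 5*(-3))/(-2 - 5*(-3)))**4 = ((-1 + 15)/(-2 + 15))**4 = (14/13)**4 = 38416/28561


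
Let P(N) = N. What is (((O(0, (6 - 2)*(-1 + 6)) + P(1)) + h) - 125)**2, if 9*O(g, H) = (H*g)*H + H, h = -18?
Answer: 1582564/81 ≈ 19538.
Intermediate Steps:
O(g, H) = H/9 + g*H**2/9 (O(g, H) = ((H*g)*H + H)/9 = (g*H**2 + H)/9 = (H + g*H**2)/9 = H/9 + g*H**2/9)
(((O(0, (6 - 2)*(-1 + 6)) + P(1)) + h) - 125)**2 = (((((6 - 2)*(-1 + 6))*(1 + ((6 - 2)*(-1 + 6))*0)/9 + 1) - 18) - 125)**2 = ((((4*5)*(1 + (4*5)*0)/9 + 1) - 18) - 125)**2 = ((((1/9)*20*(1 + 20*0) + 1) - 18) - 125)**2 = ((((1/9)*20*(1 + 0) + 1) - 18) - 125)**2 = ((((1/9)*20*1 + 1) - 18) - 125)**2 = (((20/9 + 1) - 18) - 125)**2 = ((29/9 - 18) - 125)**2 = (-133/9 - 125)**2 = (-1258/9)**2 = 1582564/81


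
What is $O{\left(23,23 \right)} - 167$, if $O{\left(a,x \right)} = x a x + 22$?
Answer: $12022$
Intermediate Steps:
$O{\left(a,x \right)} = 22 + a x^{2}$ ($O{\left(a,x \right)} = a x x + 22 = a x^{2} + 22 = 22 + a x^{2}$)
$O{\left(23,23 \right)} - 167 = \left(22 + 23 \cdot 23^{2}\right) - 167 = \left(22 + 23 \cdot 529\right) - 167 = \left(22 + 12167\right) - 167 = 12189 - 167 = 12022$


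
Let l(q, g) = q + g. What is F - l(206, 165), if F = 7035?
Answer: 6664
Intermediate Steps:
l(q, g) = g + q
F - l(206, 165) = 7035 - (165 + 206) = 7035 - 1*371 = 7035 - 371 = 6664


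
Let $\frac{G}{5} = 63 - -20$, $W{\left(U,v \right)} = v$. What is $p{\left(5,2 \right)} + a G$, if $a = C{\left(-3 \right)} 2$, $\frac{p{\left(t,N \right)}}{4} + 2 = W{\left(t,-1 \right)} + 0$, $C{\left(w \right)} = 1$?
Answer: $818$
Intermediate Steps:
$p{\left(t,N \right)} = -12$ ($p{\left(t,N \right)} = -8 + 4 \left(-1 + 0\right) = -8 + 4 \left(-1\right) = -8 - 4 = -12$)
$a = 2$ ($a = 1 \cdot 2 = 2$)
$G = 415$ ($G = 5 \left(63 - -20\right) = 5 \left(63 + 20\right) = 5 \cdot 83 = 415$)
$p{\left(5,2 \right)} + a G = -12 + 2 \cdot 415 = -12 + 830 = 818$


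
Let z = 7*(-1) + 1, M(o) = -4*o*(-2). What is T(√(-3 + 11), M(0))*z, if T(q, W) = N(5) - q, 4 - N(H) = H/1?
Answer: 6 + 12*√2 ≈ 22.971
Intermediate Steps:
N(H) = 4 - H (N(H) = 4 - H/1 = 4 - H)
M(o) = 8*o
T(q, W) = -1 - q (T(q, W) = (4 - 1*5) - q = (4 - 5) - q = -1 - q)
z = -6 (z = -7 + 1 = -6)
T(√(-3 + 11), M(0))*z = (-1 - √(-3 + 11))*(-6) = (-1 - √8)*(-6) = (-1 - 2*√2)*(-6) = 6 + 12*√2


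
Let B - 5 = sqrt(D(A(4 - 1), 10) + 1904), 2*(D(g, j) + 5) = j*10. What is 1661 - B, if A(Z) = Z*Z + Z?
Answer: 1656 - sqrt(1949) ≈ 1611.9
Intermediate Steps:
A(Z) = Z + Z**2 (A(Z) = Z**2 + Z = Z + Z**2)
D(g, j) = -5 + 5*j (D(g, j) = -5 + (j*10)/2 = -5 + (10*j)/2 = -5 + 5*j)
B = 5 + sqrt(1949) (B = 5 + sqrt((-5 + 5*10) + 1904) = 5 + sqrt((-5 + 50) + 1904) = 5 + sqrt(45 + 1904) = 5 + sqrt(1949) ≈ 49.147)
1661 - B = 1661 - (5 + sqrt(1949)) = 1661 + (-5 - sqrt(1949)) = 1656 - sqrt(1949)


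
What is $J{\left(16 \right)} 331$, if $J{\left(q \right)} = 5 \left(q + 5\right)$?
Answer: $34755$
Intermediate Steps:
$J{\left(q \right)} = 25 + 5 q$ ($J{\left(q \right)} = 5 \left(5 + q\right) = 25 + 5 q$)
$J{\left(16 \right)} 331 = \left(25 + 5 \cdot 16\right) 331 = \left(25 + 80\right) 331 = 105 \cdot 331 = 34755$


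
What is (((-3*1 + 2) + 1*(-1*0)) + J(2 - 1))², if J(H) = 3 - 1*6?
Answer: 16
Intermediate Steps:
J(H) = -3 (J(H) = 3 - 6 = -3)
(((-3*1 + 2) + 1*(-1*0)) + J(2 - 1))² = (((-3*1 + 2) + 1*(-1*0)) - 3)² = (((-3 + 2) + 1*0) - 3)² = ((-1 + 0) - 3)² = (-1 - 3)² = (-4)² = 16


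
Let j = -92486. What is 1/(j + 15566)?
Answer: -1/76920 ≈ -1.3001e-5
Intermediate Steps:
1/(j + 15566) = 1/(-92486 + 15566) = 1/(-76920) = -1/76920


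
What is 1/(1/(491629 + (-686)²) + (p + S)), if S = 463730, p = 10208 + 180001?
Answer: 962225/629236454276 ≈ 1.5292e-6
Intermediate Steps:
p = 190209
1/(1/(491629 + (-686)²) + (p + S)) = 1/(1/(491629 + (-686)²) + (190209 + 463730)) = 1/(1/(491629 + 470596) + 653939) = 1/(1/962225 + 653939) = 1/(629236454276/962225) = 962225/629236454276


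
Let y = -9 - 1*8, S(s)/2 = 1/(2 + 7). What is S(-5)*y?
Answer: -34/9 ≈ -3.7778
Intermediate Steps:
S(s) = 2/9 (S(s) = 2/(2 + 7) = 2/9)
y = -17 (y = -9 - 8 = -17)
S(-5)*y = (2/9)*(-17) = -34/9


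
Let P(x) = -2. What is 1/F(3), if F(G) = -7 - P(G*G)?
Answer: -1/5 ≈ -0.20000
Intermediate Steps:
F(G) = -5 (F(G) = -7 - 1*(-2) = -7 + 2 = -5)
1/F(3) = 1/(-5) = -1/5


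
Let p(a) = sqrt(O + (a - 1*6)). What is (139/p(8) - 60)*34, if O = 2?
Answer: 323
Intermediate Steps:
p(a) = sqrt(-4 + a) (p(a) = sqrt(2 + (a - 1*6)) = sqrt(2 + (a - 6)) = sqrt(2 + (-6 + a)) = sqrt(-4 + a))
(139/p(8) - 60)*34 = (139/(sqrt(-4 + 8)) - 60)*34 = (139/(sqrt(4)) - 60)*34 = (139/2 - 60)*34 = (19/2)*34 = 323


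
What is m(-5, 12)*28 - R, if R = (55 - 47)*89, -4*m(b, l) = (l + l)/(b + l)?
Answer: -736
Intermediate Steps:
m(b, l) = -l/(2*(b + l)) (m(b, l) = -(l + l)/(4*(b + l)) = -2*l/(4*(b + l)) = -l/(2*(b + l)))
R = 712 (R = 8*89 = 712)
m(-5, 12)*28 - R = -1*12/(2*(-5) + 2*12)*28 - 1*712 = -1*12/(-10 + 24)*28 - 712 = -1*12/14*28 - 712 = -1*12*1/14*28 - 712 = -6/7*28 - 712 = -24 - 712 = -736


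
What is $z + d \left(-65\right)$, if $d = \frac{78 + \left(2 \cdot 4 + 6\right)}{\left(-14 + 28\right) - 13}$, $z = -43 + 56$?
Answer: $-5967$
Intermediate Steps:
$z = 13$
$d = 92$ ($d = \frac{78 + \left(8 + 6\right)}{14 - 13} = \frac{78 + 14}{1} = 92 \cdot 1 = 92$)
$z + d \left(-65\right) = 13 + 92 \left(-65\right) = 13 - 5980 = -5967$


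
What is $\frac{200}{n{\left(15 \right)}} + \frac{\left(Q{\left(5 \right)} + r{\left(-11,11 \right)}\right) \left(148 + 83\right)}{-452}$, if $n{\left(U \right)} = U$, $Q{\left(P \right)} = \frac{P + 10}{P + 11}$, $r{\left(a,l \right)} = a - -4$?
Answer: $\frac{356501}{21696} \approx 16.432$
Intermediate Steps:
$r{\left(a,l \right)} = 4 + a$ ($r{\left(a,l \right)} = a + 4 = 4 + a$)
$Q{\left(P \right)} = \frac{10 + P}{11 + P}$
$\frac{200}{n{\left(15 \right)}} + \frac{\left(Q{\left(5 \right)} + r{\left(-11,11 \right)}\right) \left(148 + 83\right)}{-452} = \frac{200}{15} + \frac{\left(\frac{10 + 5}{11 + 5} + \left(4 - 11\right)\right) \left(148 + 83\right)}{-452} = 200 \cdot \frac{1}{15} + \left(\frac{1}{16} \cdot 15 - 7\right) 231 \left(- \frac{1}{452}\right) = \frac{40}{3} + \left(\frac{1}{16} \cdot 15 - 7\right) 231 \left(- \frac{1}{452}\right) = \frac{40}{3} + \left(\frac{15}{16} - 7\right) 231 \left(- \frac{1}{452}\right) = \frac{40}{3} + \left(- \frac{97}{16}\right) 231 \left(- \frac{1}{452}\right) = \frac{40}{3} - - \frac{22407}{7232} = \frac{40}{3} + \frac{22407}{7232} = \frac{356501}{21696}$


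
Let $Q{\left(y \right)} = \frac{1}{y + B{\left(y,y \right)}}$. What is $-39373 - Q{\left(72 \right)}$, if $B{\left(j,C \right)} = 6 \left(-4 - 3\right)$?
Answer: $- \frac{1181191}{30} \approx -39373.0$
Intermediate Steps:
$B{\left(j,C \right)} = -42$ ($B{\left(j,C \right)} = 6 \left(-7\right) = -42$)
$Q{\left(y \right)} = \frac{1}{-42 + y}$ ($Q{\left(y \right)} = \frac{1}{y - 42} = \frac{1}{-42 + y}$)
$-39373 - Q{\left(72 \right)} = -39373 - \frac{1}{-42 + 72} = -39373 - \frac{1}{30} = - \frac{1181191}{30}$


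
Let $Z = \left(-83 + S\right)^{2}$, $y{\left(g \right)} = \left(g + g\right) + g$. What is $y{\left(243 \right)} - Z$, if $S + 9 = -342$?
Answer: $-187627$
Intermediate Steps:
$S = -351$ ($S = -9 - 342 = -351$)
$y{\left(g \right)} = 3 g$ ($y{\left(g \right)} = 2 g + g = 3 g$)
$Z = 188356$ ($Z = \left(-83 - 351\right)^{2} = \left(-434\right)^{2} = 188356$)
$y{\left(243 \right)} - Z = 3 \cdot 243 - 188356 = 729 - 188356 = -187627$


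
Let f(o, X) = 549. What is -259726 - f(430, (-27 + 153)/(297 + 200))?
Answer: -260275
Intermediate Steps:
-259726 - f(430, (-27 + 153)/(297 + 200)) = -259726 - 1*549 = -259726 - 549 = -260275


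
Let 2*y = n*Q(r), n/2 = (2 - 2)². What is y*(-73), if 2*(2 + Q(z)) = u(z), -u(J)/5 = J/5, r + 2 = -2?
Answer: 0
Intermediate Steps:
r = -4 (r = -2 - 2 = -4)
u(J) = -J (u(J) = -5*J/5 = -J)
Q(z) = -2 - z/2 (Q(z) = -2 + (-z)/2 = -2 - z/2)
n = 0 (n = 2*(2 - 2)² = 2*0² = 2*0 = 0)
y = 0 (y = (0*(-2 - ½*(-4)))/2 = (0*(-2 + 2))/2 = (0*0)/2 = (½)*0 = 0)
y*(-73) = 0*(-73) = 0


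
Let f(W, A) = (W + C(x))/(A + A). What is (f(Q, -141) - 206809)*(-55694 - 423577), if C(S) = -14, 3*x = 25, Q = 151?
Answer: 9317072173175/94 ≈ 9.9118e+10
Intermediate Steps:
x = 25/3 (x = (⅓)*25 = 25/3 ≈ 8.3333)
f(W, A) = (-14 + W)/(2*A) (f(W, A) = (W - 14)/(A + A) = (-14 + W)/((2*A)) = (-14 + W)*(1/(2*A)) = (-14 + W)/(2*A))
(f(Q, -141) - 206809)*(-55694 - 423577) = ((½)*(-14 + 151)/(-141) - 206809)*(-55694 - 423577) = ((½)*(-1/141)*137 - 206809)*(-479271) = (-137/282 - 206809)*(-479271) = -58320275/282*(-479271) = 9317072173175/94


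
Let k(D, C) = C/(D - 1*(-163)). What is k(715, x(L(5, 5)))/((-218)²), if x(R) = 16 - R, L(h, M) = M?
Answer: 11/41726072 ≈ 2.6362e-7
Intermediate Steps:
k(D, C) = C/(163 + D) (k(D, C) = C/(D + 163) = C/(163 + D))
k(715, x(L(5, 5)))/((-218)²) = ((16 - 1*5)/(163 + 715))/((-218)²) = ((16 - 5)/878)/47524 = (11*(1/878))*(1/47524) = (11/878)*(1/47524) = 11/41726072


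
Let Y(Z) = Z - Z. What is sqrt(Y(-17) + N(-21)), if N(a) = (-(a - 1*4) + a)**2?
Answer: 4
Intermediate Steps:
Y(Z) = 0
N(a) = 16 (N(a) = (-(a - 4) + a)**2 = (-(-4 + a) + a)**2 = ((4 - a) + a)**2 = 4**2 = 16)
sqrt(Y(-17) + N(-21)) = sqrt(0 + 16) = sqrt(16) = 4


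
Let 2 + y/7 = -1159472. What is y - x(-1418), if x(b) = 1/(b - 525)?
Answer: -15770005873/1943 ≈ -8.1163e+6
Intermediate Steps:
x(b) = 1/(-525 + b)
y = -8116318 (y = -14 + 7*(-1159472) = -14 - 8116304 = -8116318)
y - x(-1418) = -8116318 - 1/(-525 - 1418) = -8116318 - 1/(-1943) = -8116318 - 1*(-1/1943) = -8116318 + 1/1943 = -15770005873/1943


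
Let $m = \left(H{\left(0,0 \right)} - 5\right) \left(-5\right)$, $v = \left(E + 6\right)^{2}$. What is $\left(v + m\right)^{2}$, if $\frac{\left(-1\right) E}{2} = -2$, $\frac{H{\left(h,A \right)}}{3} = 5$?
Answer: $2500$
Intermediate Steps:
$H{\left(h,A \right)} = 15$ ($H{\left(h,A \right)} = 3 \cdot 5 = 15$)
$E = 4$ ($E = \left(-2\right) \left(-2\right) = 4$)
$v = 100$ ($v = \left(4 + 6\right)^{2} = 10^{2} = 100$)
$m = -50$ ($m = \left(15 - 5\right) \left(-5\right) = 10 \left(-5\right) = -50$)
$\left(v + m\right)^{2} = \left(100 - 50\right)^{2} = 50^{2} = 2500$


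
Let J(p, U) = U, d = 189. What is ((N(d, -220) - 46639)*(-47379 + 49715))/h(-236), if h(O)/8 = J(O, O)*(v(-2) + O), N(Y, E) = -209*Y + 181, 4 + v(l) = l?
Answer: -6275007/14278 ≈ -439.49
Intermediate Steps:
v(l) = -4 + l
N(Y, E) = 181 - 209*Y
h(O) = 8*O*(-6 + O) (h(O) = 8*(O*((-4 - 2) + O)) = 8*(O*(-6 + O)) = 8*O*(-6 + O))
((N(d, -220) - 46639)*(-47379 + 49715))/h(-236) = (((181 - 209*189) - 46639)*(-47379 + 49715))/((8*(-236)*(-6 - 236))) = (((181 - 39501) - 46639)*2336)/((8*(-236)*(-242))) = ((-39320 - 46639)*2336)/456896 = -85959*2336*(1/456896) = -200800224*1/456896 = -6275007/14278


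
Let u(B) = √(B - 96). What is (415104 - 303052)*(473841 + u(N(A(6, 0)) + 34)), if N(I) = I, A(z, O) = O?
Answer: 53094831732 + 112052*I*√62 ≈ 5.3095e+10 + 8.823e+5*I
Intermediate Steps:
u(B) = √(-96 + B)
(415104 - 303052)*(473841 + u(N(A(6, 0)) + 34)) = (415104 - 303052)*(473841 + √(-96 + (0 + 34))) = 112052*(473841 + √(-96 + 34)) = 112052*(473841 + √(-62)) = 112052*(473841 + I*√62) = 53094831732 + 112052*I*√62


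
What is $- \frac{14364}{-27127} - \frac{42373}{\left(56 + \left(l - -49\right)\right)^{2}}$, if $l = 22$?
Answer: $- \frac{917775415}{437531383} \approx -2.0976$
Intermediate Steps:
$- \frac{14364}{-27127} - \frac{42373}{\left(56 + \left(l - -49\right)\right)^{2}} = - \frac{14364}{-27127} - \frac{42373}{\left(56 + \left(22 - -49\right)\right)^{2}} = \left(-14364\right) \left(- \frac{1}{27127}\right) - \frac{42373}{\left(56 + \left(22 + 49\right)\right)^{2}} = \frac{14364}{27127} - \frac{42373}{\left(56 + 71\right)^{2}} = \frac{14364}{27127} - \frac{42373}{127^{2}} = \frac{14364}{27127} - \frac{42373}{16129} = - \frac{917775415}{437531383}$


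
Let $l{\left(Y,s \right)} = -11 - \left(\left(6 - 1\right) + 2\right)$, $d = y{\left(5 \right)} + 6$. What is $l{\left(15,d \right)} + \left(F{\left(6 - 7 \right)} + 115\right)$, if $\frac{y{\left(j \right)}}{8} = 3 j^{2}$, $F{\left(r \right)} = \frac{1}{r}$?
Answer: $96$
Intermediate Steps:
$y{\left(j \right)} = 24 j^{2}$ ($y{\left(j \right)} = 8 \cdot 3 j^{2} = 24 j^{2}$)
$d = 606$ ($d = 24 \cdot 5^{2} + 6 = 24 \cdot 25 + 6 = 600 + 6 = 606$)
$l{\left(Y,s \right)} = -18$ ($l{\left(Y,s \right)} = -11 - \left(5 + 2\right) = -11 - 7 = -18$)
$l{\left(15,d \right)} + \left(F{\left(6 - 7 \right)} + 115\right) = -18 + \left(\frac{1}{6 - 7} + 115\right) = -18 + \left(\frac{1}{-1} + 115\right) = -18 + \left(-1 + 115\right) = -18 + 114 = 96$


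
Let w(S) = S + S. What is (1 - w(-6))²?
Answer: 169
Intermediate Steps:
w(S) = 2*S
(1 - w(-6))² = (1 - 2*(-6))² = (1 - 1*(-12))² = (1 + 12)² = 13² = 169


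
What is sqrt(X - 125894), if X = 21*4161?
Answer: I*sqrt(38513) ≈ 196.25*I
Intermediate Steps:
X = 87381
sqrt(X - 125894) = sqrt(87381 - 125894) = sqrt(-38513) = I*sqrt(38513)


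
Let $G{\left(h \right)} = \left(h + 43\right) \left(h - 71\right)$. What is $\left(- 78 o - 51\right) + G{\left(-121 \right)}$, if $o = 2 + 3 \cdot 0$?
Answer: $14769$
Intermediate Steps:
$G{\left(h \right)} = \left(-71 + h\right) \left(43 + h\right)$ ($G{\left(h \right)} = \left(43 + h\right) \left(-71 + h\right) = \left(-71 + h\right) \left(43 + h\right)$)
$o = 2$ ($o = 2 + 0 = 2$)
$\left(- 78 o - 51\right) + G{\left(-121 \right)} = \left(\left(-78\right) 2 - 51\right) - \left(-335 - 14641\right) = \left(-156 - 51\right) + \left(-3053 + 14641 + 3388\right) = -207 + 14976 = 14769$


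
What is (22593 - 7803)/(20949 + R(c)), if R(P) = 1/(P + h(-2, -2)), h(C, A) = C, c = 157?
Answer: 1146225/1623548 ≈ 0.70600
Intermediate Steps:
R(P) = 1/(-2 + P) (R(P) = 1/(P - 2) = 1/(-2 + P))
(22593 - 7803)/(20949 + R(c)) = (22593 - 7803)/(20949 + 1/(-2 + 157)) = 14790/(20949 + 1/155) = 14790/(3247096/155) = 14790*(155/3247096) = 1146225/1623548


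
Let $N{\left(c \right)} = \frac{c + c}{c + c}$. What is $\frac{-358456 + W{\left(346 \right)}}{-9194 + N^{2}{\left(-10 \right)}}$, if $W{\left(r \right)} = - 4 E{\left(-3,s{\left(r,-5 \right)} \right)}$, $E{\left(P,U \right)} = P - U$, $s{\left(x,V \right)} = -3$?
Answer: $\frac{358456}{9193} \approx 38.992$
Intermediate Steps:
$N{\left(c \right)} = 1$ ($N{\left(c \right)} = \frac{2 c}{2 c} = 2 c \frac{1}{2 c} = 1$)
$W{\left(r \right)} = 0$ ($W{\left(r \right)} = - 4 \left(-3 - -3\right) = - 4 \left(-3 + 3\right) = \left(-4\right) 0 = 0$)
$\frac{-358456 + W{\left(346 \right)}}{-9194 + N^{2}{\left(-10 \right)}} = \frac{-358456 + 0}{-9194 + 1^{2}} = - \frac{358456}{-9194 + 1} = - \frac{358456}{-9193} = \left(-358456\right) \left(- \frac{1}{9193}\right) = \frac{358456}{9193}$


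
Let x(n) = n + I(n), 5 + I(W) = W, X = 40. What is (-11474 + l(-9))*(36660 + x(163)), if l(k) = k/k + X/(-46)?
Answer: -9759248919/23 ≈ -4.2432e+8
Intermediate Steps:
I(W) = -5 + W
x(n) = -5 + 2*n (x(n) = n + (-5 + n) = -5 + 2*n)
l(k) = 3/23 (l(k) = k/k + 40/(-46) = 1 + 40*(-1/46) = 1 - 20/23 = 3/23)
(-11474 + l(-9))*(36660 + x(163)) = (-11474 + 3/23)*(36660 + (-5 + 2*163)) = -263899*(36660 + (-5 + 326))/23 = -263899*(36660 + 321)/23 = -263899/23*36981 = -9759248919/23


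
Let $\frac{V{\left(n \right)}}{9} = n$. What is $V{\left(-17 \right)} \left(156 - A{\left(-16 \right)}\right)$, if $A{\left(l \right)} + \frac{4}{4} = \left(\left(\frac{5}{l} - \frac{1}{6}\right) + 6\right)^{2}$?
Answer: $- \frac{4955551}{256} \approx -19358.0$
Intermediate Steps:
$V{\left(n \right)} = 9 n$
$A{\left(l \right)} = -1 + \left(\frac{35}{6} + \frac{5}{l}\right)^{2}$ ($A{\left(l \right)} = -1 + \left(\left(\frac{5}{l} - \frac{1}{6}\right) + 6\right)^{2} = -1 + \left(\left(- \frac{1}{6} + \frac{5}{l}\right) + 6\right)^{2} = -1 + \left(\frac{35}{6} + \frac{5}{l}\right)^{2}$)
$V{\left(-17 \right)} \left(156 - A{\left(-16 \right)}\right) = 9 \left(-17\right) \left(156 - \left(\frac{1189}{36} + \frac{25}{256} + \frac{175}{3 \left(-16\right)}\right)\right) = - 153 \left(156 - \left(\frac{1189}{36} + 25 \cdot \frac{1}{256} + \frac{175}{3} \left(- \frac{1}{16}\right)\right)\right) = - 153 \left(156 - \left(\frac{1189}{36} + \frac{25}{256} - \frac{175}{48}\right)\right) = - 153 \left(156 - \frac{67921}{2304}\right) = \left(-153\right) \frac{291503}{2304} = - \frac{4955551}{256}$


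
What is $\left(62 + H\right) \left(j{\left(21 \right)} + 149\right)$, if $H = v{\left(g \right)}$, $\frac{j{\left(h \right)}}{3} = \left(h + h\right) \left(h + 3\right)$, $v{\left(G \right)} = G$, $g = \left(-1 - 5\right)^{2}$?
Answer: $310954$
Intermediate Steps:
$g = 36$ ($g = \left(-6\right)^{2} = 36$)
$j{\left(h \right)} = 6 h \left(3 + h\right)$ ($j{\left(h \right)} = 3 \left(h + h\right) \left(h + 3\right) = 3 \cdot 2 h \left(3 + h\right) = 6 h \left(3 + h\right)$)
$H = 36$
$\left(62 + H\right) \left(j{\left(21 \right)} + 149\right) = \left(62 + 36\right) \left(6 \cdot 21 \left(3 + 21\right) + 149\right) = 98 \left(6 \cdot 21 \cdot 24 + 149\right) = 98 \left(3024 + 149\right) = 98 \cdot 3173 = 310954$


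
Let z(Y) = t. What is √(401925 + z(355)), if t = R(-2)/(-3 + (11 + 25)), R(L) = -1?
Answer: 2*√109424073/33 ≈ 633.98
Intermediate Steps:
t = -1/33 (t = -1/(-3 + (11 + 25)) = -1/(-3 + 36) = -1/33 ≈ -0.030303)
z(Y) = -1/33
√(401925 + z(355)) = √(401925 - 1/33) = √(13263524/33) = 2*√109424073/33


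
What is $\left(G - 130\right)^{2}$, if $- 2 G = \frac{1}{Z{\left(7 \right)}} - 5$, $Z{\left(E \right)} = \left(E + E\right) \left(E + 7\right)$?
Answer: $\frac{2498100361}{153664} \approx 16257.0$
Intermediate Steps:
$Z{\left(E \right)} = 2 E \left(7 + E\right)$
$G = \frac{979}{392}$ ($G = - \frac{\frac{1}{2 \cdot 7 \left(7 + 7\right)} - 5}{2} = - \frac{\frac{1}{2 \cdot 7 \cdot 14} - 5}{2} = - \frac{\frac{1}{196} - 5}{2} = \left(- \frac{1}{2}\right) \left(- \frac{979}{196}\right) = \frac{979}{392} \approx 2.4974$)
$\left(G - 130\right)^{2} = \left(\frac{979}{392} - 130\right)^{2} = \left(- \frac{49981}{392}\right)^{2} = \frac{2498100361}{153664}$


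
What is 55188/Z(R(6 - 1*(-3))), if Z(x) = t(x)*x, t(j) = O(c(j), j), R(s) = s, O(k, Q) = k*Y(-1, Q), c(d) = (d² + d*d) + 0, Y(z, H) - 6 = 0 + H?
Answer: 1022/405 ≈ 2.5235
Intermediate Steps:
Y(z, H) = 6 + H (Y(z, H) = 6 + (0 + H) = 6 + H)
c(d) = 2*d² (c(d) = (d² + d²) + 0 = 2*d² + 0 = 2*d²)
O(k, Q) = k*(6 + Q)
t(j) = 2*j²*(6 + j) (t(j) = (2*j²)*(6 + j) = 2*j²*(6 + j))
Z(x) = 2*x³*(6 + x) (Z(x) = (2*x²*(6 + x))*x = 2*x³*(6 + x))
55188/Z(R(6 - 1*(-3))) = 55188/((2*(6 - 1*(-3))³*(6 + (6 - 1*(-3))))) = 55188/((2*(6 + 3)³*(6 + (6 + 3)))) = 55188/((2*9³*(6 + 9))) = 55188/((2*729*15)) = 55188/21870 = 55188*(1/21870) = 1022/405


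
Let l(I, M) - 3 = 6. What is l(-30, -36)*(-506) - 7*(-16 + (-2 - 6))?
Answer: -4386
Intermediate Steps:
l(I, M) = 9 (l(I, M) = 3 + 6 = 9)
l(-30, -36)*(-506) - 7*(-16 + (-2 - 6)) = 9*(-506) - 7*(-16 + (-2 - 6)) = -4554 - 7*(-16 - 8) = -4554 - 7*(-24) = -4554 + 168 = -4386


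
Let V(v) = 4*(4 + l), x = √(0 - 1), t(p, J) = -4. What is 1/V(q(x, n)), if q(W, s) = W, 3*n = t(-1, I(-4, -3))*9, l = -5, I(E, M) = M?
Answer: -¼ ≈ -0.25000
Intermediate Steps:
x = I (x = √(-1) = I ≈ 1.0*I)
n = -12 (n = (-4*9)/3 = (⅓)*(-36) = -12)
V(v) = -4 (V(v) = 4*(4 - 5) = 4*(-1) = -4)
1/V(q(x, n)) = 1/(-4) = -¼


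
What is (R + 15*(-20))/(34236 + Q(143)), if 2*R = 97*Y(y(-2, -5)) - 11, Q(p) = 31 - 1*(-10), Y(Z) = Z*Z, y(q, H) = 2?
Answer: -223/68554 ≈ -0.0032529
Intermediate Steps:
Y(Z) = Z²
Q(p) = 41 (Q(p) = 31 + 10 = 41)
R = 377/2 (R = (97*2² - 11)/2 = (97*4 - 11)/2 = (388 - 11)/2 = (½)*377 = 377/2 ≈ 188.50)
(R + 15*(-20))/(34236 + Q(143)) = (377/2 + 15*(-20))/(34236 + 41) = (377/2 - 300)/34277 = -223/2*1/34277 = -223/68554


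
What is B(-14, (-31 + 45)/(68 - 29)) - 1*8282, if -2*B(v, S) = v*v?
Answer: -8380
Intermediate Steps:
B(v, S) = -v²/2 (B(v, S) = -v*v/2 = -v²/2)
B(-14, (-31 + 45)/(68 - 29)) - 1*8282 = -½*(-14)² - 1*8282 = -½*196 - 8282 = -98 - 8282 = -8380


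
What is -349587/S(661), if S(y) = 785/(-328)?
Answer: 114664536/785 ≈ 1.4607e+5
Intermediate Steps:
S(y) = -785/328 (S(y) = 785*(-1/328) = -785/328)
-349587/S(661) = -349587/(-785/328) = -349587*(-328/785) = 114664536/785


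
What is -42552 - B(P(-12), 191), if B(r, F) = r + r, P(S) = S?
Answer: -42528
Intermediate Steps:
B(r, F) = 2*r
-42552 - B(P(-12), 191) = -42552 - 2*(-12) = -42552 - 1*(-24) = -42552 + 24 = -42528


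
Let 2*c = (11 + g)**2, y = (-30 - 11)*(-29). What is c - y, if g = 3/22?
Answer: -1090927/968 ≈ -1127.0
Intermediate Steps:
g = 3/22 (g = 3*(1/22) = 3/22 ≈ 0.13636)
y = 1189 (y = -41*(-29) = 1189)
c = 60025/968 (c = (11 + 3/22)**2/2 = (245/22)**2/2 = (1/2)*(60025/484) = 60025/968 ≈ 62.009)
c - y = 60025/968 - 1*1189 = 60025/968 - 1189 = -1090927/968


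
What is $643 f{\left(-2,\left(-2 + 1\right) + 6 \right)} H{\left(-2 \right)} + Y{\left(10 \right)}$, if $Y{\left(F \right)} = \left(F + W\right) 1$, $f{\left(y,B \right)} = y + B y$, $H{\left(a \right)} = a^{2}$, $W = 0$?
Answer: $-30854$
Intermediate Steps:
$Y{\left(F \right)} = F$ ($Y{\left(F \right)} = \left(F + 0\right) 1 = F 1 = F$)
$643 f{\left(-2,\left(-2 + 1\right) + 6 \right)} H{\left(-2 \right)} + Y{\left(10 \right)} = 643 - 2 \left(1 + \left(\left(-2 + 1\right) + 6\right)\right) \left(-2\right)^{2} + 10 = 643 - 2 \left(1 + \left(-1 + 6\right)\right) 4 + 10 = 643 - 2 \left(1 + 5\right) 4 + 10 = 643 \left(-2\right) 6 \cdot 4 + 10 = 643 \left(\left(-12\right) 4\right) + 10 = 643 \left(-48\right) + 10 = -30864 + 10 = -30854$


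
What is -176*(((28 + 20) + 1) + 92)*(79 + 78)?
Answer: -3896112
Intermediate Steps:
-176*(((28 + 20) + 1) + 92)*(79 + 78) = -176*((48 + 1) + 92)*157 = -176*(49 + 92)*157 = -24816*157 = -176*22137 = -3896112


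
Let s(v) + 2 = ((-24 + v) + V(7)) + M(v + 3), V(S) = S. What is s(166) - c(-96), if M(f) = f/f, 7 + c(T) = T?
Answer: 251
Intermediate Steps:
c(T) = -7 + T
M(f) = 1
s(v) = -18 + v (s(v) = -2 + (((-24 + v) + 7) + 1) = -2 + ((-17 + v) + 1) = -2 + (-16 + v) = -18 + v)
s(166) - c(-96) = (-18 + 166) - (-7 - 96) = 148 - 1*(-103) = 148 + 103 = 251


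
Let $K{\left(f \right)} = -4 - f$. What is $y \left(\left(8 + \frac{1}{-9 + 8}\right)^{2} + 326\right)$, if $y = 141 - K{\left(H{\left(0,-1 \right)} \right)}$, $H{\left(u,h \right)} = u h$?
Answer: $54375$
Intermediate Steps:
$H{\left(u,h \right)} = h u$
$y = 145$ ($y = 141 - \left(-4 - \left(-1\right) 0\right) = 141 - \left(-4 - 0\right) = 141 - \left(-4 + 0\right) = 141 - -4 = 141 + 4 = 145$)
$y \left(\left(8 + \frac{1}{-9 + 8}\right)^{2} + 326\right) = 145 \left(\left(8 + \frac{1}{-9 + 8}\right)^{2} + 326\right) = 145 \left(\left(8 + \frac{1}{-1}\right)^{2} + 326\right) = 145 \left(\left(8 - 1\right)^{2} + 326\right) = 145 \left(7^{2} + 326\right) = 145 \left(49 + 326\right) = 145 \cdot 375 = 54375$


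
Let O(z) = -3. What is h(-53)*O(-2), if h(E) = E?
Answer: 159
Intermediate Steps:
h(-53)*O(-2) = -53*(-3) = 159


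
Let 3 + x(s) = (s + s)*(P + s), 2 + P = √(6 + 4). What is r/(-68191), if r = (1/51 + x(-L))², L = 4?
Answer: -6936256/177364791 + 36736*√10/3477741 ≈ -0.0057036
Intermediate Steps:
P = -2 + √10 (P = -2 + √(6 + 4) = -2 + √10 ≈ 1.1623)
x(s) = -3 + 2*s*(-2 + s + √10) (x(s) = -3 + (s + s)*((-2 + √10) + s) = -3 + (2*s)*(-2 + s + √10) = -3 + 2*s*(-2 + s + √10))
r = (2296/51 - 8*√10)² (r = (1/51 + (-3 + 2*(-1*4)² - 2*(-1*4)*(2 - √10)))² = (1/51 + (-3 + 2*(-4)² - 2*(-4)*(2 - √10)))² = (1/51 + (-3 + 2*16 + (16 - 8*√10)))² = (1/51 + (-3 + 32 + (16 - 8*√10)))² = (1/51 + (45 - 8*√10))² = (2296/51 - 8*√10)² ≈ 388.93)
r/(-68191) = (6936256/2601 - 36736*√10/51)/(-68191) = (6936256/2601 - 36736*√10/51)*(-1/68191) = -6936256/177364791 + 36736*√10/3477741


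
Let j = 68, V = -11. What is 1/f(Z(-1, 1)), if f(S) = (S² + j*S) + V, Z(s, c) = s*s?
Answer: 1/58 ≈ 0.017241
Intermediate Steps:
Z(s, c) = s²
f(S) = -11 + S² + 68*S (f(S) = (S² + 68*S) - 11 = -11 + S² + 68*S)
1/f(Z(-1, 1)) = 1/(-11 + ((-1)²)² + 68*(-1)²) = 1/(-11 + 1² + 68*1) = 1/(-11 + 1 + 68) = 1/58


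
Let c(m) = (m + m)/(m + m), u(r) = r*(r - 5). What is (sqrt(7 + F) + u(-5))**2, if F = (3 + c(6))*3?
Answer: 2519 + 100*sqrt(19) ≈ 2954.9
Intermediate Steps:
u(r) = r*(-5 + r)
c(m) = 1 (c(m) = (2*m)/((2*m)) = (2*m)*(1/(2*m)) = 1)
F = 12 (F = (3 + 1)*3 = 4*3 = 12)
(sqrt(7 + F) + u(-5))**2 = (sqrt(7 + 12) - 5*(-5 - 5))**2 = (sqrt(19) - 5*(-10))**2 = (sqrt(19) + 50)**2 = (50 + sqrt(19))**2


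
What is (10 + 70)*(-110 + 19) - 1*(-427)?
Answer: -6853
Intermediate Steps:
(10 + 70)*(-110 + 19) - 1*(-427) = 80*(-91) + 427 = -7280 + 427 = -6853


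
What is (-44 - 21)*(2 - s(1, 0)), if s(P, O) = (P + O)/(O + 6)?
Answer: -715/6 ≈ -119.17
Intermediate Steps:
s(P, O) = (O + P)/(6 + O)
(-44 - 21)*(2 - s(1, 0)) = (-44 - 21)*(2 - (0 + 1)/(6 + 0)) = -65*(2 - 1/6) = -65*(2 - 1*⅙) = -65*(2 - ⅙) = -65*11/6 = -715/6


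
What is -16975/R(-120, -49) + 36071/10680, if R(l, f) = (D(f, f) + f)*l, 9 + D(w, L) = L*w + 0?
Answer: 10753141/3127905 ≈ 3.4378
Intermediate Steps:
D(w, L) = -9 + L*w (D(w, L) = -9 + (L*w + 0) = -9 + L*w)
R(l, f) = l*(-9 + f + f²) (R(l, f) = ((-9 + f*f) + f)*l = ((-9 + f²) + f)*l = (-9 + f + f²)*l = l*(-9 + f + f²))
-16975/R(-120, -49) + 36071/10680 = -16975*(-1/(120*(-9 - 49 + (-49)²))) + 36071/10680 = -16975*(-1/(120*(-9 - 49 + 2401))) + 36071*(1/10680) = -16975/((-120*2343)) + 36071/10680 = -16975/(-281160) + 36071/10680 = -16975*(-1/281160) + 36071/10680 = 3395/56232 + 36071/10680 = 10753141/3127905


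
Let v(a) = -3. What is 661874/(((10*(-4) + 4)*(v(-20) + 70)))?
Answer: -330937/1206 ≈ -274.41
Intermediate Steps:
661874/(((10*(-4) + 4)*(v(-20) + 70))) = 661874/(((10*(-4) + 4)*(-3 + 70))) = 661874/(((-40 + 4)*67)) = 661874/((-36*67)) = 661874/(-2412) = 661874*(-1/2412) = -330937/1206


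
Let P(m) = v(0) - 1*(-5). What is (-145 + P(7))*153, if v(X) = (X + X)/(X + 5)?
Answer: -21420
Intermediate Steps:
v(X) = 2*X/(5 + X) (v(X) = (2*X)/(5 + X) = 2*X/(5 + X))
P(m) = 5 (P(m) = 2*0/(5 + 0) - 1*(-5) = 2*0/5 + 5 = 2*0*(⅕) + 5 = 0 + 5 = 5)
(-145 + P(7))*153 = (-145 + 5)*153 = -140*153 = -21420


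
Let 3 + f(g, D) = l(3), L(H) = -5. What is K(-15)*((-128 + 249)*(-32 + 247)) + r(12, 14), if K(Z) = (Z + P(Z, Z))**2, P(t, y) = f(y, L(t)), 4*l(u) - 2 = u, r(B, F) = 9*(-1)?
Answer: 116781191/16 ≈ 7.2988e+6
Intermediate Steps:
r(B, F) = -9
l(u) = 1/2 + u/4
f(g, D) = -7/4 (f(g, D) = -3 + (1/2 + (1/4)*3) = -3 + (1/2 + 3/4) = -3 + 5/4 = -7/4)
P(t, y) = -7/4
K(Z) = (-7/4 + Z)**2 (K(Z) = (Z - 7/4)**2 = (-7/4 + Z)**2)
K(-15)*((-128 + 249)*(-32 + 247)) + r(12, 14) = ((-7 + 4*(-15))**2/16)*((-128 + 249)*(-32 + 247)) - 9 = ((-7 - 60)**2/16)*(121*215) - 9 = ((1/16)*(-67)**2)*26015 - 9 = ((1/16)*4489)*26015 - 9 = (4489/16)*26015 - 9 = 116781335/16 - 9 = 116781191/16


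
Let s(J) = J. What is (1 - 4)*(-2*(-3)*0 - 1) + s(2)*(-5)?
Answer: -7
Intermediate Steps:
(1 - 4)*(-2*(-3)*0 - 1) + s(2)*(-5) = (1 - 4)*(-2*(-3)*0 - 1) + 2*(-5) = -3*(6*0 - 1) - 10 = -3*(0 - 1) - 10 = -3*(-1) - 10 = 3 - 10 = -7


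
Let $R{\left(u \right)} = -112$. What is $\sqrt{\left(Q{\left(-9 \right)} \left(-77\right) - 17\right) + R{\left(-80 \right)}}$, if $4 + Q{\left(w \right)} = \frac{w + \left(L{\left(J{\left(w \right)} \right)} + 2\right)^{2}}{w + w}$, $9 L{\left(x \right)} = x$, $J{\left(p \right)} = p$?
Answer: $\frac{\sqrt{1303}}{3} \approx 12.032$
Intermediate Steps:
$L{\left(x \right)} = \frac{x}{9}$
$Q{\left(w \right)} = -4 + \frac{w + \left(2 + \frac{w}{9}\right)^{2}}{2 w}$ ($Q{\left(w \right)} = -4 + \frac{w + \left(\frac{w}{9} + 2\right)^{2}}{w + w} = -4 + \frac{w + \left(2 + \frac{w}{9}\right)^{2}}{2 w}$)
$\sqrt{\left(Q{\left(-9 \right)} \left(-77\right) - 17\right) + R{\left(-80 \right)}} = \sqrt{\left(\frac{\left(18 - 9\right)^{2} - -5103}{162 \left(-9\right)} \left(-77\right) - 17\right) - 112} = \sqrt{\left(\frac{1}{162} \left(- \frac{1}{9}\right) \left(9^{2} + 5103\right) \left(-77\right) - 17\right) - 112} = \sqrt{\left(\frac{1}{162} \left(- \frac{1}{9}\right) \left(81 + 5103\right) \left(-77\right) - 17\right) - 112} = \sqrt{\left(\frac{1}{162} \left(- \frac{1}{9}\right) 5184 \left(-77\right) - 17\right) - 112} = \sqrt{\left(\left(- \frac{32}{9}\right) \left(-77\right) - 17\right) - 112} = \sqrt{\left(\frac{2464}{9} - 17\right) - 112} = \sqrt{\frac{2311}{9} - 112} = \sqrt{\frac{1303}{9}} = \frac{\sqrt{1303}}{3}$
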